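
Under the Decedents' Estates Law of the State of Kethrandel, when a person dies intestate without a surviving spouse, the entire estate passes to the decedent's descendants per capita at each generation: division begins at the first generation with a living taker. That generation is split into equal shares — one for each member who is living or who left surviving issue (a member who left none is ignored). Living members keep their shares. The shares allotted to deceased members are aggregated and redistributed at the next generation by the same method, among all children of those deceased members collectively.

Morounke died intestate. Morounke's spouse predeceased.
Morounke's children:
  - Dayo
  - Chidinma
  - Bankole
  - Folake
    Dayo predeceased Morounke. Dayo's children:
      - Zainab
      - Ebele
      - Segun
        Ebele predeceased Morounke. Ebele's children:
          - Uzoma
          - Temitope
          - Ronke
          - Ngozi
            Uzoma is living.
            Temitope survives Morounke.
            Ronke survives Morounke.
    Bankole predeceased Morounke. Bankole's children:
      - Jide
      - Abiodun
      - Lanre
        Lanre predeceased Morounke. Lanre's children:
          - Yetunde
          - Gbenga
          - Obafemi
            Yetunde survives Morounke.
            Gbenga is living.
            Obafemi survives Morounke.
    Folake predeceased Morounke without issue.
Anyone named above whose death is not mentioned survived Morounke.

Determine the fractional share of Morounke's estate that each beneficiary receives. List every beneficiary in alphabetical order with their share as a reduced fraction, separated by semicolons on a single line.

Abiodun 1/9; Chidinma 1/3; Gbenga 2/63; Jide 1/9; Ngozi 2/63; Obafemi 2/63; Ronke 2/63; Segun 1/9; Temitope 2/63; Uzoma 2/63; Yetunde 2/63; Zainab 1/9

There is no surviving spouse, so the entire estate passes to Morounke's descendants per capita at each generation.
At generation 1 (Dayo, Chidinma, Bankole) there are 3 shares of (1)/3 = 1/3 each.
Living: Chidinma — each takes 1/3.
Deceased: Dayo and Bankole. Their combined 2/3 is pooled and carried to generation 2.
At generation 2 (Zainab, Ebele, Segun, Jide, Abiodun, Lanre) there are 6 shares of (2/3)/6 = 1/9 each.
Living: Zainab, Segun, Jide, and Abiodun — each takes 1/9.
Deceased: Ebele and Lanre. Their combined 2/9 is pooled and carried to generation 3.
At generation 3 (Uzoma, Temitope, Ronke, Ngozi, Yetunde, Gbenga, Obafemi) there are 7 shares of (2/9)/7 = 2/63 each.
Living: Uzoma, Temitope, Ronke, Ngozi, Yetunde, Gbenga, and Obafemi — each takes 2/63.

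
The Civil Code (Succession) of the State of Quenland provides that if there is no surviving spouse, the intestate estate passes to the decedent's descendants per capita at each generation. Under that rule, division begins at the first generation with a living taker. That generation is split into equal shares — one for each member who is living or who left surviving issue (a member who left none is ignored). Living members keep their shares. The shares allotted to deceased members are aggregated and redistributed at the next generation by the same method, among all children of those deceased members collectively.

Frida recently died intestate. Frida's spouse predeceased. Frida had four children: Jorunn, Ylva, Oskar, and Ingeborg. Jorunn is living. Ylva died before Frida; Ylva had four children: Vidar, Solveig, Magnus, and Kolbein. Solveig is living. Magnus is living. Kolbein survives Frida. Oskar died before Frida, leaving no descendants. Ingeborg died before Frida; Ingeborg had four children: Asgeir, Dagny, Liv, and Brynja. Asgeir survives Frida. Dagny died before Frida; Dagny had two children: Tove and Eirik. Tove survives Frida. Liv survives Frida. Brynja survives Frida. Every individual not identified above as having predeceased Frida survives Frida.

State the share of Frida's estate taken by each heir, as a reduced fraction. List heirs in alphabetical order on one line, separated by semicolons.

There is no surviving spouse, so the entire estate passes to Frida's descendants per capita at each generation.
At generation 1 (Jorunn, Ylva, Ingeborg) there are 3 shares of (1)/3 = 1/3 each.
Living: Jorunn — each takes 1/3.
Deceased: Ylva and Ingeborg. Their combined 2/3 is pooled and carried to generation 2.
At generation 2 (Vidar, Solveig, Magnus, Kolbein, Asgeir, Dagny, Liv, Brynja) there are 8 shares of (2/3)/8 = 1/12 each.
Living: Vidar, Solveig, Magnus, Kolbein, Asgeir, Liv, and Brynja — each takes 1/12.
Deceased: Dagny. That 1/12 share is carried to generation 3.
At generation 3 (Tove, Eirik) there are 2 shares of (1/12)/2 = 1/24 each.
Living: Tove and Eirik — each takes 1/24.

Asgeir 1/12; Brynja 1/12; Eirik 1/24; Jorunn 1/3; Kolbein 1/12; Liv 1/12; Magnus 1/12; Solveig 1/12; Tove 1/24; Vidar 1/12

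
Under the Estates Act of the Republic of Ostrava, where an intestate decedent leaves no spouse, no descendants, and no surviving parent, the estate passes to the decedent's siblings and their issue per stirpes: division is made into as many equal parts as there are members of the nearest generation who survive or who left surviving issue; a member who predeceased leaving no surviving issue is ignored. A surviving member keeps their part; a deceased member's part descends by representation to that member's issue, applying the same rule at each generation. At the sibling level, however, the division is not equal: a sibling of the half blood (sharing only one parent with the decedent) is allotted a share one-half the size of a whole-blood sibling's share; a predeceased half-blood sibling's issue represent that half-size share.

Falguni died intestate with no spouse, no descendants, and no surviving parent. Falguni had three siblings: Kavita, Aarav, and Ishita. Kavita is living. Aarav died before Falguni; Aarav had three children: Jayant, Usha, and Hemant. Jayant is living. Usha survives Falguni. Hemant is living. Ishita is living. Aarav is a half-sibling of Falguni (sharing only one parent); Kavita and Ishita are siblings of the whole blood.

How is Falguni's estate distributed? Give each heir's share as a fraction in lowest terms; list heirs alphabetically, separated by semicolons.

No spouse, descendants, or parent survives, so the estate passes to Falguni's siblings per stirpes.
Half-blood siblings count for one-half the weight of whole-blood siblings at the initial division.
Dividing 1 in proportion to weights (total weight 5/2): Kavita (weight 1) → 2/5; Aarav (weight 1/2) → 1/5; Ishita (weight 1) → 2/5.
Kavita is living and takes 2/5.
Aarav predeceased; the 1/5 allotted to Aarav's branch passes to Aarav's issue by representation.
The 1/5 is divided into 3 equal shares of 1/15 among Jayant, Usha, Hemant.
Jayant is living and takes 1/15.
Usha is living and takes 1/15.
Hemant is living and takes 1/15.
Ishita is living and takes 2/5.

Hemant 1/15; Ishita 2/5; Jayant 1/15; Kavita 2/5; Usha 1/15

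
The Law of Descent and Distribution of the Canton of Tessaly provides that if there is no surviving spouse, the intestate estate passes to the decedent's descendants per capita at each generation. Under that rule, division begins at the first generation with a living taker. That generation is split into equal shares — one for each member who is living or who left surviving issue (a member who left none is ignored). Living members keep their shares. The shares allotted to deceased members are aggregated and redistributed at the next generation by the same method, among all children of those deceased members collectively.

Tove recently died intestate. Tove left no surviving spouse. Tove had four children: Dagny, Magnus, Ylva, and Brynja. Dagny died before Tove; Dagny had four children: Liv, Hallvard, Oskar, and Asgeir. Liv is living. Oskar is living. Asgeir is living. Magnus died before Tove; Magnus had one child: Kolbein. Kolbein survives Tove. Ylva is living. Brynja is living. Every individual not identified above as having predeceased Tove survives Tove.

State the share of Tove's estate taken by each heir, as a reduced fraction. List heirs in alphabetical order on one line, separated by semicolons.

Asgeir 1/10; Brynja 1/4; Hallvard 1/10; Kolbein 1/10; Liv 1/10; Oskar 1/10; Ylva 1/4

There is no surviving spouse, so the entire estate passes to Tove's descendants per capita at each generation.
At generation 1 (Dagny, Magnus, Ylva, Brynja) there are 4 shares of (1)/4 = 1/4 each.
Living: Ylva and Brynja — each takes 1/4.
Deceased: Dagny and Magnus. Their combined 1/2 is pooled and carried to generation 2.
At generation 2 (Liv, Hallvard, Oskar, Asgeir, Kolbein) there are 5 shares of (1/2)/5 = 1/10 each.
Living: Liv, Hallvard, Oskar, Asgeir, and Kolbein — each takes 1/10.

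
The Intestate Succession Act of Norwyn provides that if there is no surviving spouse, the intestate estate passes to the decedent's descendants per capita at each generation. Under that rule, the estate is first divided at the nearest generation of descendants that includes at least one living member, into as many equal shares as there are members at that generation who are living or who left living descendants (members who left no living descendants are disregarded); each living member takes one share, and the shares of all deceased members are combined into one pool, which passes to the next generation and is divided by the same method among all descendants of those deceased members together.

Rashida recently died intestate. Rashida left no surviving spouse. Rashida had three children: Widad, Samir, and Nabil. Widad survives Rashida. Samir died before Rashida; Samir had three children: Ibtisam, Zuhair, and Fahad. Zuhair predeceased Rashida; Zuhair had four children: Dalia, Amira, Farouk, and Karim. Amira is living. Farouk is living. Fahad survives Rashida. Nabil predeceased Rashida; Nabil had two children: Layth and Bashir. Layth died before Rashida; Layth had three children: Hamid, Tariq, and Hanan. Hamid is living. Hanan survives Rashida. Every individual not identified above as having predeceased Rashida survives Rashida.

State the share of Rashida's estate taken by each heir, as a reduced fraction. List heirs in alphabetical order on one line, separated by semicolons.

Amira 4/105; Bashir 2/15; Dalia 4/105; Fahad 2/15; Farouk 4/105; Hamid 4/105; Hanan 4/105; Ibtisam 2/15; Karim 4/105; Tariq 4/105; Widad 1/3

There is no surviving spouse, so the entire estate passes to Rashida's descendants per capita at each generation.
At generation 1 (Widad, Samir, Nabil) there are 3 shares of (1)/3 = 1/3 each.
Living: Widad — each takes 1/3.
Deceased: Samir and Nabil. Their combined 2/3 is pooled and carried to generation 2.
At generation 2 (Ibtisam, Zuhair, Fahad, Layth, Bashir) there are 5 shares of (2/3)/5 = 2/15 each.
Living: Ibtisam, Fahad, and Bashir — each takes 2/15.
Deceased: Zuhair and Layth. Their combined 4/15 is pooled and carried to generation 3.
At generation 3 (Dalia, Amira, Farouk, Karim, Hamid, Tariq, Hanan) there are 7 shares of (4/15)/7 = 4/105 each.
Living: Dalia, Amira, Farouk, Karim, Hamid, Tariq, and Hanan — each takes 4/105.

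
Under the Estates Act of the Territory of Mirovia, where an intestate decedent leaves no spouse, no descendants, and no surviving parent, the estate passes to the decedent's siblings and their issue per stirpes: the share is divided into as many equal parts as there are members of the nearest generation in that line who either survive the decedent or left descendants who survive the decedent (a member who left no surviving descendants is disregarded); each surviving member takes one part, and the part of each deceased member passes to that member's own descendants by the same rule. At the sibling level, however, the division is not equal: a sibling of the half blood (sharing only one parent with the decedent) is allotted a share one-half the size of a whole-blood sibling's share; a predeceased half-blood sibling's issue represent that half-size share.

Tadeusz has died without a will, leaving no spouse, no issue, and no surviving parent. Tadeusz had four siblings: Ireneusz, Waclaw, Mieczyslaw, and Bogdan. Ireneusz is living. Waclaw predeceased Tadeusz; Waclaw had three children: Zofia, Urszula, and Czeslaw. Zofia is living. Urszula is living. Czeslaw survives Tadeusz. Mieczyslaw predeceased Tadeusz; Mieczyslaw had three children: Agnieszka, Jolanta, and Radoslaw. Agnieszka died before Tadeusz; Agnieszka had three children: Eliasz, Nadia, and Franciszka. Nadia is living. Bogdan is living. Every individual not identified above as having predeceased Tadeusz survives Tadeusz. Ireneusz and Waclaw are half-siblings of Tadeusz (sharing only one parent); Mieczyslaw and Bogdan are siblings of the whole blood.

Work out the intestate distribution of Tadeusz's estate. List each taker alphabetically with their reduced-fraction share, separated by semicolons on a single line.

No spouse, descendants, or parent survives, so the estate passes to Tadeusz's siblings per stirpes.
Half-blood siblings count for one-half the weight of whole-blood siblings at the initial division.
Dividing 1 in proportion to weights (total weight 3): Ireneusz (weight 1/2) → 1/6; Waclaw (weight 1/2) → 1/6; Mieczyslaw (weight 1) → 1/3; Bogdan (weight 1) → 1/3.
Ireneusz is living and takes 1/6.
Waclaw predeceased; the 1/6 allotted to Waclaw's branch passes to Waclaw's issue by representation.
The 1/6 is divided into 3 equal shares of 1/18 among Zofia, Urszula, Czeslaw.
Zofia is living and takes 1/18.
Urszula is living and takes 1/18.
Czeslaw is living and takes 1/18.
Mieczyslaw predeceased; the 1/3 allotted to Mieczyslaw's branch passes to Mieczyslaw's issue by representation.
The 1/3 is divided into 3 equal shares of 1/9 among Agnieszka, Jolanta, Radoslaw.
Agnieszka predeceased; the 1/9 allotted to Agnieszka's branch passes to Agnieszka's issue by representation.
The 1/9 is divided into 3 equal shares of 1/27 among Eliasz, Nadia, Franciszka.
Eliasz is living and takes 1/27.
Nadia is living and takes 1/27.
Franciszka is living and takes 1/27.
Jolanta is living and takes 1/9.
Radoslaw is living and takes 1/9.
Bogdan is living and takes 1/3.

Bogdan 1/3; Czeslaw 1/18; Eliasz 1/27; Franciszka 1/27; Ireneusz 1/6; Jolanta 1/9; Nadia 1/27; Radoslaw 1/9; Urszula 1/18; Zofia 1/18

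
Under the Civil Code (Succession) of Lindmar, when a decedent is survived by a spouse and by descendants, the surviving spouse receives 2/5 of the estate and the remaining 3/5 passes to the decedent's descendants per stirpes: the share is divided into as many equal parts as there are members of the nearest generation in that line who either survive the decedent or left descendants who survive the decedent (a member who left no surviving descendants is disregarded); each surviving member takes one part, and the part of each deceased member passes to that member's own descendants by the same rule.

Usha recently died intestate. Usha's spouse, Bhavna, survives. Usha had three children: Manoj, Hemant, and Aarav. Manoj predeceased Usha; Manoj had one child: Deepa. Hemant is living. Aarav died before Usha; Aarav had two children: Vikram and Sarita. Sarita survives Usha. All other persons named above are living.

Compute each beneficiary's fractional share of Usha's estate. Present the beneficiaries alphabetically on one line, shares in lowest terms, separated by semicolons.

Bhavna 2/5; Deepa 1/5; Hemant 1/5; Sarita 1/10; Vikram 1/10

Bhavna, as surviving spouse, takes 2/5.
The remaining 3/5 passes to Usha's descendants per stirpes.
The 3/5 is divided into 3 equal shares of 1/5 among Manoj, Hemant, Aarav.
Manoj predeceased; the 1/5 allotted to Manoj's branch passes to Manoj's issue by representation.
Deepa is the sole taker at this level and receives the full 1/5.
Hemant is living and takes 1/5.
Aarav predeceased; the 1/5 allotted to Aarav's branch passes to Aarav's issue by representation.
The 1/5 is divided into 2 equal shares of 1/10 among Vikram, Sarita.
Vikram is living and takes 1/10.
Sarita is living and takes 1/10.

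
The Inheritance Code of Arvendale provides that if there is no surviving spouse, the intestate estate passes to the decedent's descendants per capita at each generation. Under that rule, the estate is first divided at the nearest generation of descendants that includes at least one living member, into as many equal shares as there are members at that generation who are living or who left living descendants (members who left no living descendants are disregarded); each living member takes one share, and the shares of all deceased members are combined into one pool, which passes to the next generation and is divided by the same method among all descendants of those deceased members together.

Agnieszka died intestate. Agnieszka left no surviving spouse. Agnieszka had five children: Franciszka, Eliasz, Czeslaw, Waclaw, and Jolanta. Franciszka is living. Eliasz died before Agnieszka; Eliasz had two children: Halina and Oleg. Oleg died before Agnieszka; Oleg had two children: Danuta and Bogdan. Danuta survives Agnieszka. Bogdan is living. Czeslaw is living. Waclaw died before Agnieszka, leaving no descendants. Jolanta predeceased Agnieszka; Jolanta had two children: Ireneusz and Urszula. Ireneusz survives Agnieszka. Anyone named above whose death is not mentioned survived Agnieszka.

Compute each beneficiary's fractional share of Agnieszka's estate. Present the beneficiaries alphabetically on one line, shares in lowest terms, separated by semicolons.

Bogdan 1/16; Czeslaw 1/4; Danuta 1/16; Franciszka 1/4; Halina 1/8; Ireneusz 1/8; Urszula 1/8

There is no surviving spouse, so the entire estate passes to Agnieszka's descendants per capita at each generation.
At generation 1 (Franciszka, Eliasz, Czeslaw, Jolanta) there are 4 shares of (1)/4 = 1/4 each.
Living: Franciszka and Czeslaw — each takes 1/4.
Deceased: Eliasz and Jolanta. Their combined 1/2 is pooled and carried to generation 2.
At generation 2 (Halina, Oleg, Ireneusz, Urszula) there are 4 shares of (1/2)/4 = 1/8 each.
Living: Halina, Ireneusz, and Urszula — each takes 1/8.
Deceased: Oleg. That 1/8 share is carried to generation 3.
At generation 3 (Danuta, Bogdan) there are 2 shares of (1/8)/2 = 1/16 each.
Living: Danuta and Bogdan — each takes 1/16.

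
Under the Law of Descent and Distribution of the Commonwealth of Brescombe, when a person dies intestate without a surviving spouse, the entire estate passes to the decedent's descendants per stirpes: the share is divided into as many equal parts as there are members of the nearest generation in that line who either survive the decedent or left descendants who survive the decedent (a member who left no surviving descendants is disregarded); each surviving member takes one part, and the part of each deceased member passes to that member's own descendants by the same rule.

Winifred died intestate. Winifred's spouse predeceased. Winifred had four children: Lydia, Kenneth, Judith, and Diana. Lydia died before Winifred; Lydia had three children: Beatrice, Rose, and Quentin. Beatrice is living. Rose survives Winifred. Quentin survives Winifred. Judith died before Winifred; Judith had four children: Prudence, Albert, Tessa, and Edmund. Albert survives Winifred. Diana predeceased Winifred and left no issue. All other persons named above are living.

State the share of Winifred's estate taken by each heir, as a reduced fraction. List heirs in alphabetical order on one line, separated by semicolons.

There is no surviving spouse, so the entire estate passes to Winifred's descendants per stirpes.
Diana left no surviving issue, so that branch lapses and is disregarded.
The estate is divided into 3 equal shares of 1/3 among Lydia, Kenneth, Judith.
Lydia predeceased; the 1/3 allotted to Lydia's branch passes to Lydia's issue by representation.
The 1/3 is divided into 3 equal shares of 1/9 among Beatrice, Rose, Quentin.
Beatrice is living and takes 1/9.
Rose is living and takes 1/9.
Quentin is living and takes 1/9.
Kenneth is living and takes 1/3.
Judith predeceased; the 1/3 allotted to Judith's branch passes to Judith's issue by representation.
The 1/3 is divided into 4 equal shares of 1/12 among Prudence, Albert, Tessa, Edmund.
Prudence is living and takes 1/12.
Albert is living and takes 1/12.
Tessa is living and takes 1/12.
Edmund is living and takes 1/12.

Albert 1/12; Beatrice 1/9; Edmund 1/12; Kenneth 1/3; Prudence 1/12; Quentin 1/9; Rose 1/9; Tessa 1/12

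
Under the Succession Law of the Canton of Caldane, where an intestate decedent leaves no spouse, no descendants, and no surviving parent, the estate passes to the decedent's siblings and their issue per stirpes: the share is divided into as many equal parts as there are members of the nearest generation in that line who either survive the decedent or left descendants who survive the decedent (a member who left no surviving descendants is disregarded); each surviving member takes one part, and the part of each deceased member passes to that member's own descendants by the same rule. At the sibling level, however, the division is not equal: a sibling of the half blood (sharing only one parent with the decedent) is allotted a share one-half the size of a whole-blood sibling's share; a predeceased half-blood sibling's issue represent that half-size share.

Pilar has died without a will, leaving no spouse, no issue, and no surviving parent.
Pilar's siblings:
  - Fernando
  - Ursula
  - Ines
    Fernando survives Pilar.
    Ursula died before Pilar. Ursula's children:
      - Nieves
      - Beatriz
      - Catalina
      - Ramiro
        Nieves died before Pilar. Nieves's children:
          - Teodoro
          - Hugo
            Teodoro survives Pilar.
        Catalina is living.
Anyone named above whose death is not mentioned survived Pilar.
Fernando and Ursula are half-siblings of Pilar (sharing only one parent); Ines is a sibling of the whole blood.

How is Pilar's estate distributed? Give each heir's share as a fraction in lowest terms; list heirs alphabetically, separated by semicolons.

Beatriz 1/16; Catalina 1/16; Fernando 1/4; Hugo 1/32; Ines 1/2; Ramiro 1/16; Teodoro 1/32

No spouse, descendants, or parent survives, so the estate passes to Pilar's siblings per stirpes.
Half-blood siblings count for one-half the weight of whole-blood siblings at the initial division.
Dividing 1 in proportion to weights (total weight 2): Fernando (weight 1/2) → 1/4; Ursula (weight 1/2) → 1/4; Ines (weight 1) → 1/2.
Fernando is living and takes 1/4.
Ursula predeceased; the 1/4 allotted to Ursula's branch passes to Ursula's issue by representation.
The 1/4 is divided into 4 equal shares of 1/16 among Nieves, Beatriz, Catalina, Ramiro.
Nieves predeceased; the 1/16 allotted to Nieves's branch passes to Nieves's issue by representation.
The 1/16 is divided into 2 equal shares of 1/32 among Teodoro, Hugo.
Teodoro is living and takes 1/32.
Hugo is living and takes 1/32.
Beatriz is living and takes 1/16.
Catalina is living and takes 1/16.
Ramiro is living and takes 1/16.
Ines is living and takes 1/2.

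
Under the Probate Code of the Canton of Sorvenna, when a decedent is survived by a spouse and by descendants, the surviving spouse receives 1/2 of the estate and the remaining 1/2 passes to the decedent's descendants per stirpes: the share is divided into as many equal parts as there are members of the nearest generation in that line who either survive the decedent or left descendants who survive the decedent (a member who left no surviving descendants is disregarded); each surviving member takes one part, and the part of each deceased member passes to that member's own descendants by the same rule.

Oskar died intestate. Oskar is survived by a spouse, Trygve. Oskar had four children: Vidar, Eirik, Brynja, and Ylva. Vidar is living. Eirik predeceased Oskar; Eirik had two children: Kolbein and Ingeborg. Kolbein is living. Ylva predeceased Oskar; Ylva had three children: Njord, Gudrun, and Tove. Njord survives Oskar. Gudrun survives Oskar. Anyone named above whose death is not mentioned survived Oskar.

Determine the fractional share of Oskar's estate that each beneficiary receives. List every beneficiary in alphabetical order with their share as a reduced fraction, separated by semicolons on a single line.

Trygve, as surviving spouse, takes 1/2.
The remaining 1/2 passes to Oskar's descendants per stirpes.
The 1/2 is divided into 4 equal shares of 1/8 among Vidar, Eirik, Brynja, Ylva.
Vidar is living and takes 1/8.
Eirik predeceased; the 1/8 allotted to Eirik's branch passes to Eirik's issue by representation.
The 1/8 is divided into 2 equal shares of 1/16 among Kolbein, Ingeborg.
Kolbein is living and takes 1/16.
Ingeborg is living and takes 1/16.
Brynja is living and takes 1/8.
Ylva predeceased; the 1/8 allotted to Ylva's branch passes to Ylva's issue by representation.
The 1/8 is divided into 3 equal shares of 1/24 among Njord, Gudrun, Tove.
Njord is living and takes 1/24.
Gudrun is living and takes 1/24.
Tove is living and takes 1/24.

Brynja 1/8; Gudrun 1/24; Ingeborg 1/16; Kolbein 1/16; Njord 1/24; Tove 1/24; Trygve 1/2; Vidar 1/8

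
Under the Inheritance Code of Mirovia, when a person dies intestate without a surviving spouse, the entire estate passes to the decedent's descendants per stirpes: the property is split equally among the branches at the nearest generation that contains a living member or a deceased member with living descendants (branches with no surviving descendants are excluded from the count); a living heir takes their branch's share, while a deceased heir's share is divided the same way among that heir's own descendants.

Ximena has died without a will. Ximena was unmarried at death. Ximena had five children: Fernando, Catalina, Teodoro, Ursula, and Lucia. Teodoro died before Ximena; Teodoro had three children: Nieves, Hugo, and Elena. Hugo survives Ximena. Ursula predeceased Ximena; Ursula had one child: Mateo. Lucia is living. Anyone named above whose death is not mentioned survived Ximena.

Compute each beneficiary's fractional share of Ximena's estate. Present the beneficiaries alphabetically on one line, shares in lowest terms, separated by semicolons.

Catalina 1/5; Elena 1/15; Fernando 1/5; Hugo 1/15; Lucia 1/5; Mateo 1/5; Nieves 1/15

There is no surviving spouse, so the entire estate passes to Ximena's descendants per stirpes.
The estate is divided into 5 equal shares of 1/5 among Fernando, Catalina, Teodoro, Ursula, Lucia.
Fernando is living and takes 1/5.
Catalina is living and takes 1/5.
Teodoro predeceased; the 1/5 allotted to Teodoro's branch passes to Teodoro's issue by representation.
The 1/5 is divided into 3 equal shares of 1/15 among Nieves, Hugo, Elena.
Nieves is living and takes 1/15.
Hugo is living and takes 1/15.
Elena is living and takes 1/15.
Ursula predeceased; the 1/5 allotted to Ursula's branch passes to Ursula's issue by representation.
Mateo is the sole taker at this level and receives the full 1/5.
Lucia is living and takes 1/5.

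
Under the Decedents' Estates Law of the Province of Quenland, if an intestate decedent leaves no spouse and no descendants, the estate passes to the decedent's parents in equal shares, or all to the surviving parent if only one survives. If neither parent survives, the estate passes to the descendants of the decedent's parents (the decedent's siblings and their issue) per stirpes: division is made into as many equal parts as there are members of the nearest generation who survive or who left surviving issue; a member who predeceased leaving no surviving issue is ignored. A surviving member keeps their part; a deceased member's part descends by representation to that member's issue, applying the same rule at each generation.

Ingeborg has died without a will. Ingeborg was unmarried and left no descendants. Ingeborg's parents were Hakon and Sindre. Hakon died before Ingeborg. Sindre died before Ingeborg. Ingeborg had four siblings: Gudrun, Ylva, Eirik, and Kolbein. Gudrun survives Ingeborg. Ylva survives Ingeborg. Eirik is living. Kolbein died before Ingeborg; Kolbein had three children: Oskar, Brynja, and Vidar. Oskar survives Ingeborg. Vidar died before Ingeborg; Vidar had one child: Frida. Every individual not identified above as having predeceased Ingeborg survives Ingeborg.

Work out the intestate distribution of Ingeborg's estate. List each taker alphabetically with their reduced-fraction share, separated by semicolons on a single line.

Neither parent survives and there are no descendants, so the estate passes to Ingeborg's siblings and their issue per stirpes.
The estate is divided into 4 equal shares of 1/4 among Gudrun, Ylva, Eirik, Kolbein.
Gudrun is living and takes 1/4.
Ylva is living and takes 1/4.
Eirik is living and takes 1/4.
Kolbein predeceased; the 1/4 allotted to Kolbein's branch passes to Kolbein's issue by representation.
The 1/4 is divided into 3 equal shares of 1/12 among Oskar, Brynja, Vidar.
Oskar is living and takes 1/12.
Brynja is living and takes 1/12.
Vidar predeceased; the 1/12 allotted to Vidar's branch passes to Vidar's issue by representation.
Frida is the sole taker at this level and receives the full 1/12.

Brynja 1/12; Eirik 1/4; Frida 1/12; Gudrun 1/4; Oskar 1/12; Ylva 1/4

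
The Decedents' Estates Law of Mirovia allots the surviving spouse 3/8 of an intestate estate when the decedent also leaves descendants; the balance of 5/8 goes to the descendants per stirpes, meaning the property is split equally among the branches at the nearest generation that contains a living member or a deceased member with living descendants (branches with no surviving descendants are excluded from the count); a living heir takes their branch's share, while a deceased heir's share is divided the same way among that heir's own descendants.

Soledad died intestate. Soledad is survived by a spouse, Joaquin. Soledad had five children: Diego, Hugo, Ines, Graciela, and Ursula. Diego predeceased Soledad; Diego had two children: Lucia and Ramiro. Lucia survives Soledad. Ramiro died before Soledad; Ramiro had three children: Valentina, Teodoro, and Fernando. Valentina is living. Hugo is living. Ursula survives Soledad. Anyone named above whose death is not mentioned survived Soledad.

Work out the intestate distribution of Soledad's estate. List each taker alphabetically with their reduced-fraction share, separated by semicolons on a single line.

Fernando 1/48; Graciela 1/8; Hugo 1/8; Ines 1/8; Joaquin 3/8; Lucia 1/16; Teodoro 1/48; Ursula 1/8; Valentina 1/48

Joaquin, as surviving spouse, takes 3/8.
The remaining 5/8 passes to Soledad's descendants per stirpes.
The 5/8 is divided into 5 equal shares of 1/8 among Diego, Hugo, Ines, Graciela, Ursula.
Diego predeceased; the 1/8 allotted to Diego's branch passes to Diego's issue by representation.
The 1/8 is divided into 2 equal shares of 1/16 among Lucia, Ramiro.
Lucia is living and takes 1/16.
Ramiro predeceased; the 1/16 allotted to Ramiro's branch passes to Ramiro's issue by representation.
The 1/16 is divided into 3 equal shares of 1/48 among Valentina, Teodoro, Fernando.
Valentina is living and takes 1/48.
Teodoro is living and takes 1/48.
Fernando is living and takes 1/48.
Hugo is living and takes 1/8.
Ines is living and takes 1/8.
Graciela is living and takes 1/8.
Ursula is living and takes 1/8.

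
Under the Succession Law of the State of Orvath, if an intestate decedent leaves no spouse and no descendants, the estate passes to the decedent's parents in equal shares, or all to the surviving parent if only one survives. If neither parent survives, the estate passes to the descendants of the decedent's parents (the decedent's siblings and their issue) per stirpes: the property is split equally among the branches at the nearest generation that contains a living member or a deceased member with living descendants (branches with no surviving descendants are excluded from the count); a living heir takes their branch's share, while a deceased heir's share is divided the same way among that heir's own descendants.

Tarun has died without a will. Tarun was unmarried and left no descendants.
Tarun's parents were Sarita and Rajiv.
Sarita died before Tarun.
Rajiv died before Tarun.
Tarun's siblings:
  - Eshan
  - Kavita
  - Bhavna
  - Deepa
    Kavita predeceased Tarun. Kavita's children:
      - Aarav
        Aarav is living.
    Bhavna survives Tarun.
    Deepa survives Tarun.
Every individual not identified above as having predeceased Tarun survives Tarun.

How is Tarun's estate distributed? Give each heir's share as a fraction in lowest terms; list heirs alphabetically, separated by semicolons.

Aarav 1/4; Bhavna 1/4; Deepa 1/4; Eshan 1/4

Neither parent survives and there are no descendants, so the estate passes to Tarun's siblings and their issue per stirpes.
The estate is divided into 4 equal shares of 1/4 among Eshan, Kavita, Bhavna, Deepa.
Eshan is living and takes 1/4.
Kavita predeceased; the 1/4 allotted to Kavita's branch passes to Kavita's issue by representation.
Aarav is the sole taker at this level and receives the full 1/4.
Bhavna is living and takes 1/4.
Deepa is living and takes 1/4.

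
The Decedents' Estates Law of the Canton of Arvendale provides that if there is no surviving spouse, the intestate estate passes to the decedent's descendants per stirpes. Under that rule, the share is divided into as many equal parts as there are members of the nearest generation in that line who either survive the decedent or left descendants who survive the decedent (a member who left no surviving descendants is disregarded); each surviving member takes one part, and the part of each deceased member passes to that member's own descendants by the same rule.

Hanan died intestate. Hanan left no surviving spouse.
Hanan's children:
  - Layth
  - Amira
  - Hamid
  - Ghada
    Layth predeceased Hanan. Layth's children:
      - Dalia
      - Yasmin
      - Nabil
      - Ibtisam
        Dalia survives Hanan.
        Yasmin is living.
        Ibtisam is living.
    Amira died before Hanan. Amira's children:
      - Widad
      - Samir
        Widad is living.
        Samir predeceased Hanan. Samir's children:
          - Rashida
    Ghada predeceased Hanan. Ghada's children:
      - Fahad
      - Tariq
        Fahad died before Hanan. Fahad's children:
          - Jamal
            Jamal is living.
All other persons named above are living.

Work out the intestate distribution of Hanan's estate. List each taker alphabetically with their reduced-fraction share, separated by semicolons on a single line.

Dalia 1/16; Hamid 1/4; Ibtisam 1/16; Jamal 1/8; Nabil 1/16; Rashida 1/8; Tariq 1/8; Widad 1/8; Yasmin 1/16

There is no surviving spouse, so the entire estate passes to Hanan's descendants per stirpes.
The estate is divided into 4 equal shares of 1/4 among Layth, Amira, Hamid, Ghada.
Layth predeceased; the 1/4 allotted to Layth's branch passes to Layth's issue by representation.
The 1/4 is divided into 4 equal shares of 1/16 among Dalia, Yasmin, Nabil, Ibtisam.
Dalia is living and takes 1/16.
Yasmin is living and takes 1/16.
Nabil is living and takes 1/16.
Ibtisam is living and takes 1/16.
Amira predeceased; the 1/4 allotted to Amira's branch passes to Amira's issue by representation.
The 1/4 is divided into 2 equal shares of 1/8 among Widad, Samir.
Widad is living and takes 1/8.
Samir predeceased; the 1/8 allotted to Samir's branch passes to Samir's issue by representation.
Rashida is the sole taker at this level and receives the full 1/8.
Hamid is living and takes 1/4.
Ghada predeceased; the 1/4 allotted to Ghada's branch passes to Ghada's issue by representation.
The 1/4 is divided into 2 equal shares of 1/8 among Fahad, Tariq.
Fahad predeceased; the 1/8 allotted to Fahad's branch passes to Fahad's issue by representation.
Jamal is the sole taker at this level and receives the full 1/8.
Tariq is living and takes 1/8.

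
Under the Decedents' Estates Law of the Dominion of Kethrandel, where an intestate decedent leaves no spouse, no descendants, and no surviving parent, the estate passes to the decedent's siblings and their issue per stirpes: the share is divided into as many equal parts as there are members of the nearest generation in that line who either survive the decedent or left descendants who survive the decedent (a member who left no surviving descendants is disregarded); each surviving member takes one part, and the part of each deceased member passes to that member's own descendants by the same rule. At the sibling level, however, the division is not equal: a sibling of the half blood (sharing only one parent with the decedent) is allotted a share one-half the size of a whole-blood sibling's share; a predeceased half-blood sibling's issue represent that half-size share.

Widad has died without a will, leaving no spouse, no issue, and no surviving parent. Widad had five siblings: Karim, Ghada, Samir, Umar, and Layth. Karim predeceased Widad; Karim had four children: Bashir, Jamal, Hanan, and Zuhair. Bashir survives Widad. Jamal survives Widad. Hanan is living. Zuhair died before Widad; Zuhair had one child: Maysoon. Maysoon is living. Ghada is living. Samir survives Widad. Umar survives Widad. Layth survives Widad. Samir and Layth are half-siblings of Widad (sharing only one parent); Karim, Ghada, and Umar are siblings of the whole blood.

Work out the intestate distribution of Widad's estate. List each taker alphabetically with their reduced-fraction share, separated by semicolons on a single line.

No spouse, descendants, or parent survives, so the estate passes to Widad's siblings per stirpes.
Half-blood siblings count for one-half the weight of whole-blood siblings at the initial division.
Dividing 1 in proportion to weights (total weight 4): Karim (weight 1) → 1/4; Ghada (weight 1) → 1/4; Samir (weight 1/2) → 1/8; Umar (weight 1) → 1/4; Layth (weight 1/2) → 1/8.
Karim predeceased; the 1/4 allotted to Karim's branch passes to Karim's issue by representation.
The 1/4 is divided into 4 equal shares of 1/16 among Bashir, Jamal, Hanan, Zuhair.
Bashir is living and takes 1/16.
Jamal is living and takes 1/16.
Hanan is living and takes 1/16.
Zuhair predeceased; the 1/16 allotted to Zuhair's branch passes to Zuhair's issue by representation.
Maysoon is the sole taker at this level and receives the full 1/16.
Ghada is living and takes 1/4.
Samir is living and takes 1/8.
Umar is living and takes 1/4.
Layth is living and takes 1/8.

Bashir 1/16; Ghada 1/4; Hanan 1/16; Jamal 1/16; Layth 1/8; Maysoon 1/16; Samir 1/8; Umar 1/4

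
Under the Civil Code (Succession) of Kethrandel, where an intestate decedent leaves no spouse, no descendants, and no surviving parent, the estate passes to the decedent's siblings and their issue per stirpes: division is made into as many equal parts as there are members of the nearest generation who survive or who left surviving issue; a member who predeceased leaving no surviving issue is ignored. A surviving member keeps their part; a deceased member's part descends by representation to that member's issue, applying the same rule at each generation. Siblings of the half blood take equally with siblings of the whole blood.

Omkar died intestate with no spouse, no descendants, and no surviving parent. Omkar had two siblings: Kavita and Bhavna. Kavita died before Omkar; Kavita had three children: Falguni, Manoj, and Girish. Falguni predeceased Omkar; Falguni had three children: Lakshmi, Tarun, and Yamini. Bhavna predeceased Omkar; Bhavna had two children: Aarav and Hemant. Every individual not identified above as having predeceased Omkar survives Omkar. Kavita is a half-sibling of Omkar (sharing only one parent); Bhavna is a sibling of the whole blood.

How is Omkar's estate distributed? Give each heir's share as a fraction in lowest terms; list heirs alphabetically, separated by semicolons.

Aarav 1/4; Girish 1/6; Hemant 1/4; Lakshmi 1/18; Manoj 1/6; Tarun 1/18; Yamini 1/18

No spouse, descendants, or parent survives, so the estate passes to Omkar's siblings per stirpes.
Half-blood and whole-blood siblings take equally under the stated rule.
The estate is divided into 2 equal shares of 1/2 among Kavita, Bhavna.
Kavita predeceased; the 1/2 allotted to Kavita's branch passes to Kavita's issue by representation.
The 1/2 is divided into 3 equal shares of 1/6 among Falguni, Manoj, Girish.
Falguni predeceased; the 1/6 allotted to Falguni's branch passes to Falguni's issue by representation.
The 1/6 is divided into 3 equal shares of 1/18 among Lakshmi, Tarun, Yamini.
Lakshmi is living and takes 1/18.
Tarun is living and takes 1/18.
Yamini is living and takes 1/18.
Manoj is living and takes 1/6.
Girish is living and takes 1/6.
Bhavna predeceased; the 1/2 allotted to Bhavna's branch passes to Bhavna's issue by representation.
The 1/2 is divided into 2 equal shares of 1/4 among Aarav, Hemant.
Aarav is living and takes 1/4.
Hemant is living and takes 1/4.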